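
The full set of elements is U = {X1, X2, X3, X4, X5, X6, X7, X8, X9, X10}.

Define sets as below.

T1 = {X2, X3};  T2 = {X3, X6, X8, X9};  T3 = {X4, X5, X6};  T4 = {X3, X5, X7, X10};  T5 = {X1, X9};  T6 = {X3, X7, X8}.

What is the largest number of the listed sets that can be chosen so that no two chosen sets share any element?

T1, T3, T5 are pairwise disjoint (T1={X2,X3}; T3={X4,X5,X6}; T5={X1,X9}).
Every remaining set overlaps one of these, and no 4 of the listed sets are pairwise disjoint, so 3 is the maximum.

3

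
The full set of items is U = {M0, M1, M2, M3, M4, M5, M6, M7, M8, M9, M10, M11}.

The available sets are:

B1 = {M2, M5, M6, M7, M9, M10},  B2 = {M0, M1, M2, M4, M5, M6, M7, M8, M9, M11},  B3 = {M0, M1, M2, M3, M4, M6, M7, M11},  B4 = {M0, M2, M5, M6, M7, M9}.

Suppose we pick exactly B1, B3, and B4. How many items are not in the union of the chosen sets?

Union of B1, B3, B4 = {M0, M1, M2, M3, M4, M5, M6, M7, M9, M10, M11}.
Not covered: M8 — 1 item.

1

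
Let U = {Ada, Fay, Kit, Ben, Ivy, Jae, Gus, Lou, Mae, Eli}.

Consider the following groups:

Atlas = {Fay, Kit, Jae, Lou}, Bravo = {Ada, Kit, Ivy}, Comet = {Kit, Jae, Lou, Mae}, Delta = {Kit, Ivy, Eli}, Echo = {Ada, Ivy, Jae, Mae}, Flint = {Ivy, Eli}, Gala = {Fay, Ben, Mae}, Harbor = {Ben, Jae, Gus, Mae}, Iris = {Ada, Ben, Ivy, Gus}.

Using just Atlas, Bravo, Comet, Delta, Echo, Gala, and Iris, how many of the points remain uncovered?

Union of Atlas, Bravo, Comet, Delta, Echo, Gala, Iris = {Ada, Fay, Kit, Ben, Ivy, Jae, Gus, Lou, Mae, Eli} — that's every point, so 0 are uncovered.

0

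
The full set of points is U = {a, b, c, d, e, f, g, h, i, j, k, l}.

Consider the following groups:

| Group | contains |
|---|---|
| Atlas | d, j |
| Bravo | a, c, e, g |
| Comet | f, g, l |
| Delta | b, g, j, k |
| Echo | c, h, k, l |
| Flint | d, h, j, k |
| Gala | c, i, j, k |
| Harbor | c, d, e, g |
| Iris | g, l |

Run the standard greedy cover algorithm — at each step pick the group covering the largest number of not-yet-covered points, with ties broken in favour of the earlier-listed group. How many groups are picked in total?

5

Greedy: pick Bravo (covers 4 new) → pick Flint (covers 4 new) → pick Comet (covers 2 new) → pick Delta (covers 1 new) → pick Gala (covers 1 new). Total picks: 5.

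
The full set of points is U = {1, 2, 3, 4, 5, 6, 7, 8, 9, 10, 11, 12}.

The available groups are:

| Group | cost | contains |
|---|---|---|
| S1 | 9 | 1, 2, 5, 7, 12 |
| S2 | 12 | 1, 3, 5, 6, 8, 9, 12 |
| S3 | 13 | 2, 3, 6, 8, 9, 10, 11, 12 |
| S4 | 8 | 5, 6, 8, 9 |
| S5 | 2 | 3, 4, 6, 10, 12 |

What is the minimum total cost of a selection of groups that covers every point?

S1, S3, S5 together cover every point (S1 ∪ S3 ∪ S5 = {1, 2, 3, 4, 5, 6, 7, 8, 9, 10, 11, 12}); total cost 9 + 13 + 2 = 24.
The greedy pick S5, S1, S4, S3 costs 32; no covering selection beats 24.

24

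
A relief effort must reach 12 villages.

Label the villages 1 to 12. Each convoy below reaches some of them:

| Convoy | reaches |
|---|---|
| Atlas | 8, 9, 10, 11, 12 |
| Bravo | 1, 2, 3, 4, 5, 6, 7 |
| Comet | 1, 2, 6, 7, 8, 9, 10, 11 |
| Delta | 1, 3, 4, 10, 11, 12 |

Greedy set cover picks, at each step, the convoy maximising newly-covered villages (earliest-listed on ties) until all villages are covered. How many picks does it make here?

Greedy: pick Comet (covers 8 new) → pick Bravo (covers 3 new) → pick Atlas (covers 1 new). Total picks: 3.
(The true minimum cover uses only 2 convoys, so greedy is not optimal here.)

3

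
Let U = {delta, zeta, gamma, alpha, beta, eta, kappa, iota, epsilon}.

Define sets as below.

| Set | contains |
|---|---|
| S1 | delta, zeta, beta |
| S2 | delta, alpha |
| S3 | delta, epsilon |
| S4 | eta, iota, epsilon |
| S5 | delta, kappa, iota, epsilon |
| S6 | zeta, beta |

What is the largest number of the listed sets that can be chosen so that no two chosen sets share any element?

S2, S4, S6 are pairwise disjoint (S2={delta,alpha}; S4={eta,iota,epsilon}; S6={zeta,beta}).
Every remaining set overlaps one of these, and no 4 of the listed sets are pairwise disjoint, so 3 is the maximum.

3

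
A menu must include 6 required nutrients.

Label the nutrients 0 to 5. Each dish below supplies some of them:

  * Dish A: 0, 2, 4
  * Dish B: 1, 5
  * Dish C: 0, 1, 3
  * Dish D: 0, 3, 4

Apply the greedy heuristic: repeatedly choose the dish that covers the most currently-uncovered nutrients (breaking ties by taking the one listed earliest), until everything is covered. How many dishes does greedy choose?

3

Greedy: pick A (covers 3 new) → pick B (covers 2 new) → pick C (covers 1 new). Total picks: 3.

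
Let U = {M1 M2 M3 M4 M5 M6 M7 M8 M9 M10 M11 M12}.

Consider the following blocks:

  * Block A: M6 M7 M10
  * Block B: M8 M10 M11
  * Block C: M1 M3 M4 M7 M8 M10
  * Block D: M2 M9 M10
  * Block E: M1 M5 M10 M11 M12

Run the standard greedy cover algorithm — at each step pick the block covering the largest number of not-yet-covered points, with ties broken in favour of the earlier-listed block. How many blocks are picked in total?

Greedy: pick C (covers 6 new) → pick E (covers 3 new) → pick D (covers 2 new) → pick A (covers 1 new). Total picks: 4.

4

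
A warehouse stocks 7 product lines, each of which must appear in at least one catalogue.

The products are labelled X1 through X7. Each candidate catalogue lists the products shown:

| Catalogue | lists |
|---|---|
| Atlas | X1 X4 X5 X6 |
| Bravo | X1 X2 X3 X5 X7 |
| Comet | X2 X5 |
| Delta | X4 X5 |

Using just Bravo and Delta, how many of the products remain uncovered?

1

Union of Bravo, Delta = {X1, X2, X3, X4, X5, X7}.
Not covered: X6 — 1 product.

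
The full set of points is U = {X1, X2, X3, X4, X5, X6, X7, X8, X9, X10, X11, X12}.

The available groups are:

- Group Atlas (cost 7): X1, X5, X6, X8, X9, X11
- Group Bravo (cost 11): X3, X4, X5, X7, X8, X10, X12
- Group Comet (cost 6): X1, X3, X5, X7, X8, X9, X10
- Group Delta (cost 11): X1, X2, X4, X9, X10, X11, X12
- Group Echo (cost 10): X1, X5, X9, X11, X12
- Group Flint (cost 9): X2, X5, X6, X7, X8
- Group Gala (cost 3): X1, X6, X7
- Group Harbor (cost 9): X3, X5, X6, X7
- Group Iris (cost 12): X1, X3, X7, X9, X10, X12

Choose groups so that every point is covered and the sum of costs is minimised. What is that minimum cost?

Comet, Delta, Gala together cover every point (Comet ∪ Delta ∪ Gala = {X1, X2, X3, X4, X5, X6, X7, X8, X9, X10, X11, X12}); total cost 6 + 11 + 3 = 20.
No covering selection has total cost below 20.

20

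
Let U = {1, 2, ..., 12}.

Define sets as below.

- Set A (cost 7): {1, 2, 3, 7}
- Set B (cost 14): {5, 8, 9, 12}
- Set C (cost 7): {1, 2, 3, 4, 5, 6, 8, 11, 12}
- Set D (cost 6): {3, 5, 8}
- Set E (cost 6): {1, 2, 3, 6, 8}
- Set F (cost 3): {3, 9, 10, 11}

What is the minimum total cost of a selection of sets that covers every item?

17

A, C, F together cover every item (A ∪ C ∪ F = {1, 2, 3, 4, 5, 6, 7, 8, 9, 10, 11, 12}); total cost 7 + 7 + 3 = 17.
No covering selection has total cost below 17.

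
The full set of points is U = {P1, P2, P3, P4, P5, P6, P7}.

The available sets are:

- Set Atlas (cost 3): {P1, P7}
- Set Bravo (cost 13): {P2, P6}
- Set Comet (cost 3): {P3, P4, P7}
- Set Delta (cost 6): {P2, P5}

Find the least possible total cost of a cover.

25

Atlas, Bravo, Comet, Delta together cover every point (Atlas ∪ Bravo ∪ Comet ∪ Delta = {P1, P2, P3, P4, P5, P6, P7}); total cost 3 + 13 + 3 + 6 = 25.
No covering selection has total cost below 25.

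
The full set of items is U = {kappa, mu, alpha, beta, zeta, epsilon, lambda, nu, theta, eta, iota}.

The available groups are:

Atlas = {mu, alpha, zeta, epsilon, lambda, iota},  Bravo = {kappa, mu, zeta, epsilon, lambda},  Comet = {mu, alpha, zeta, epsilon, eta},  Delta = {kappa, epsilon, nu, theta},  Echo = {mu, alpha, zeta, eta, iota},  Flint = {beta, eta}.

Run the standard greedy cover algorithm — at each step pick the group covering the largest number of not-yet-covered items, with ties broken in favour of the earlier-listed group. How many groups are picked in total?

Greedy: pick Atlas (covers 6 new) → pick Delta (covers 3 new) → pick Flint (covers 2 new). Total picks: 3.

3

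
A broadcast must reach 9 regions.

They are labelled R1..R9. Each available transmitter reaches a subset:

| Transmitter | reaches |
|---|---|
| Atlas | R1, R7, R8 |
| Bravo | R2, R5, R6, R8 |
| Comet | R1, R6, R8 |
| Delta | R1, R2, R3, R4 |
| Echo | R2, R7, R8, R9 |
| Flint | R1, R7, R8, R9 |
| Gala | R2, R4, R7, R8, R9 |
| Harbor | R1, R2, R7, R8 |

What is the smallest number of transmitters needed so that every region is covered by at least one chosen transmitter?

Take {Bravo, Delta, Echo}. Their union is {R1, R2, R3, R4, R5, R6, R7, R8, R9}, which is all 9 regions.
Only Delta contains R3, so Delta is forced; the remaining 5 regions need at least 2 more transmitters (each remaining transmitter adds at most 3) — so at least 3 transmitters are needed, and 3 is optimal.

3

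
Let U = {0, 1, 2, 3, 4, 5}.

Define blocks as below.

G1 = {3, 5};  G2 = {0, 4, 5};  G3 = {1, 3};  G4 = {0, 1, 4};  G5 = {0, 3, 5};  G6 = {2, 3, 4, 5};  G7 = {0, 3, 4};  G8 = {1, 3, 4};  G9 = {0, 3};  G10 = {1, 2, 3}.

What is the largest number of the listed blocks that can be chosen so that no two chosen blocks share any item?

G1, G4 are pairwise disjoint (G1={3,5}; G4={0,1,4}).
Every remaining block overlaps one of these, and no 3 of the listed blocks are pairwise disjoint, so 2 is the maximum.

2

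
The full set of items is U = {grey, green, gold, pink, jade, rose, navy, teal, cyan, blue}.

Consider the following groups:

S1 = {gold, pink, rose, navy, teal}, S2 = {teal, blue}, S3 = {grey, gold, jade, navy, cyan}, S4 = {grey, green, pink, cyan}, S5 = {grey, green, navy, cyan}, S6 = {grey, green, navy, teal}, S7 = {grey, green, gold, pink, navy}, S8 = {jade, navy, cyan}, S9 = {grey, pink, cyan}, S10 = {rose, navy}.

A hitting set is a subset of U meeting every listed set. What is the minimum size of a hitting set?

3

The 3 items {navy, cyan, blue} hit every group.
The groups S2, S9, S10 are pairwise disjoint, so any hitting set needs a separate item for each — at least 3. Hence 3 is optimal.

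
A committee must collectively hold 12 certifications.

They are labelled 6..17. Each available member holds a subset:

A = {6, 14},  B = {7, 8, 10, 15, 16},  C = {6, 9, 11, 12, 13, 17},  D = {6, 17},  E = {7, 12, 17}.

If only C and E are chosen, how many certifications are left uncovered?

5

Union of C, E = {6, 7, 9, 11, 12, 13, 17}.
Not covered: 8, 10, 14, 15, 16 — 5 certifications.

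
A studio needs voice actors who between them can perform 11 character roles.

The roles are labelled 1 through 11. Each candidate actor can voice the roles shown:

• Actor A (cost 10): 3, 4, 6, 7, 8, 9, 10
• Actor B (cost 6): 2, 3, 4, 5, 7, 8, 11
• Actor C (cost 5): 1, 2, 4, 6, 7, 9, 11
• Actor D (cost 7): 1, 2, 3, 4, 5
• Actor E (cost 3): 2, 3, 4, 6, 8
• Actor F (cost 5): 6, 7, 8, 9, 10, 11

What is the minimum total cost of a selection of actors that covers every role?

12

D, F together cover every role (D ∪ F = {1, 2, 3, 4, 5, 6, 7, 8, 9, 10, 11}); total cost 7 + 5 = 12.
The greedy pick E, C, F, B costs 19; no covering selection beats 12.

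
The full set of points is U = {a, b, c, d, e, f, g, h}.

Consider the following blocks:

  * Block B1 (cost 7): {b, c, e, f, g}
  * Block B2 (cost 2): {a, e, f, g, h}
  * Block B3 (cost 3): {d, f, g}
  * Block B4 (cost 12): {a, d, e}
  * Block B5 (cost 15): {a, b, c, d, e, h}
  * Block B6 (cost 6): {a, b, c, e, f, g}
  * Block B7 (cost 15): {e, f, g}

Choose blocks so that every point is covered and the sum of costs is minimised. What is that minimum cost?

B2, B3, B6 together cover every point (B2 ∪ B3 ∪ B6 = {a, b, c, d, e, f, g, h}); total cost 2 + 3 + 6 = 11.
No covering selection has total cost below 11.

11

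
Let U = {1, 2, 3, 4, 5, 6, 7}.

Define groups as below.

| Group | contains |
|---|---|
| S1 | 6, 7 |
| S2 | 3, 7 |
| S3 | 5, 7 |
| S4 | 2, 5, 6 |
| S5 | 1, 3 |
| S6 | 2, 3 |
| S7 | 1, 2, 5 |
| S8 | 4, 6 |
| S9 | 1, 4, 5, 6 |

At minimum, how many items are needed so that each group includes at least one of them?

3

Take H = {3, 5, 6}. Each listed group contains at least one of these, so H is a hitting set of size 3.
The groups S2, S7, S8 are pairwise disjoint, so any hitting set needs a separate item for each — at least 3. Hence 3 is optimal.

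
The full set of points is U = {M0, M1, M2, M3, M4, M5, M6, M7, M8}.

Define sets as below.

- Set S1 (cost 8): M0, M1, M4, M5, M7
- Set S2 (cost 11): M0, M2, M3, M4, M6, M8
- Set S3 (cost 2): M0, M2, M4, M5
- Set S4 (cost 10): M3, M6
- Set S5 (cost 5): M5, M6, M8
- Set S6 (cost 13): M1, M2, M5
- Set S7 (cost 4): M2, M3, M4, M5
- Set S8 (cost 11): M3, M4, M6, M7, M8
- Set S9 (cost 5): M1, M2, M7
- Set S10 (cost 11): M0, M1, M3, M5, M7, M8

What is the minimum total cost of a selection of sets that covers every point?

S3, S5, S7, S9 together cover every point (S3 ∪ S5 ∪ S7 ∪ S9 = {M0, M1, M2, M3, M4, M5, M6, M7, M8}); total cost 2 + 5 + 4 + 5 = 16.
No covering selection has total cost below 16.

16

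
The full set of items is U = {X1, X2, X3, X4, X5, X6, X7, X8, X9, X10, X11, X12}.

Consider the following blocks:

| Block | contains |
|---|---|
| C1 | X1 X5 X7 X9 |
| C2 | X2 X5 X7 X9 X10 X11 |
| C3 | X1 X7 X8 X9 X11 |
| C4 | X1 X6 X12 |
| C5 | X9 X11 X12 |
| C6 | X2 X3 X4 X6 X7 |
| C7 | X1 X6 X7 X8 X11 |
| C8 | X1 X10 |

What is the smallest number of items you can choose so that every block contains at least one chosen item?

3

Take H = {X1, X7, X11}. Each listed block contains at least one of these, so H is a hitting set of size 3.
The blocks C5, C6, C8 are pairwise disjoint, so any hitting set needs a separate item for each — at least 3. Hence 3 is optimal.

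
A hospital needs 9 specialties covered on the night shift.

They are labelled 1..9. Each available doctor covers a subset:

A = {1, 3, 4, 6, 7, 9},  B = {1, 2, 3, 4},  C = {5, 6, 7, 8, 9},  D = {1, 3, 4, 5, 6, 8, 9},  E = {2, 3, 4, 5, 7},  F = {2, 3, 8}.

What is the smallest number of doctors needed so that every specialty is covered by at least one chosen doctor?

Take {D, E}. Their union is {1, 2, 3, 4, 5, 6, 7, 8, 9}, which is all 9 specialties.
No single doctor has all 9 specialties (the largest, D, has 7), so 2 is optimal.

2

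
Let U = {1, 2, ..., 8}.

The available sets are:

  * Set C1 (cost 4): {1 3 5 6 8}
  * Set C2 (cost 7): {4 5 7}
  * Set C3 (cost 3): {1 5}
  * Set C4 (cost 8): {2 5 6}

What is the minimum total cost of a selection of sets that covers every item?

C1, C2, C4 together cover every item (C1 ∪ C2 ∪ C4 = {1, 2, 3, 4, 5, 6, 7, 8}); total cost 4 + 7 + 8 = 19.
No covering selection has total cost below 19.

19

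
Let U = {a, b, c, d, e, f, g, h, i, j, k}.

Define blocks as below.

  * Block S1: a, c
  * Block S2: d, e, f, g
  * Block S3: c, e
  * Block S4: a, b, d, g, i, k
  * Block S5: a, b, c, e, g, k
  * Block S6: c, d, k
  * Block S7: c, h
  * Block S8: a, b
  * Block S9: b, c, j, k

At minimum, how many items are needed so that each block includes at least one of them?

T = {a, c, g} meets every block (each contains at least one member of T), and |T| = 3.
The blocks S2, S7, S8 are pairwise disjoint, so any hitting set needs a separate item for each — at least 3. Hence 3 is optimal.

3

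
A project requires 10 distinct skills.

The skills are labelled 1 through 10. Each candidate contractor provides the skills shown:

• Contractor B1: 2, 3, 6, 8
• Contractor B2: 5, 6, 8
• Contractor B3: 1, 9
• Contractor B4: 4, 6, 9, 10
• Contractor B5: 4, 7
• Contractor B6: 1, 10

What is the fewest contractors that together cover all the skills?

Take {B1, B2, B3, B4, B5}. Their union is {1, 2, 3, 4, 5, 6, 7, 8, 9, 10}, which is all 10 skills.
No 4 of the 6 contractors cover everything (all 15 combinations miss at least one skill), so 5 is optimal.

5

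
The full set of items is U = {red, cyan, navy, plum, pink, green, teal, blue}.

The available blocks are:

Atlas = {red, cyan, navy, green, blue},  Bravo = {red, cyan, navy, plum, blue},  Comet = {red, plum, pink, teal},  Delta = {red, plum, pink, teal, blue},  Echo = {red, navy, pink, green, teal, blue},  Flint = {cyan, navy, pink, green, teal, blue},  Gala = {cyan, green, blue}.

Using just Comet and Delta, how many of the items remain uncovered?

3

Union of Comet, Delta = {red, plum, pink, teal, blue}.
Not covered: cyan, navy, green — 3 items.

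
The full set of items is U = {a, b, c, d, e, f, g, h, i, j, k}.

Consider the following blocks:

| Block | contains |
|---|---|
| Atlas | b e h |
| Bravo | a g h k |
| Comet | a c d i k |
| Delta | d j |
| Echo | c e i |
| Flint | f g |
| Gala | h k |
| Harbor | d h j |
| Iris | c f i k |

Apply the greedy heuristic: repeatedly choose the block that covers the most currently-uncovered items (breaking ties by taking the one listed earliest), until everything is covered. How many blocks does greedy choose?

4

Greedy: pick Comet (covers 5 new) → pick Atlas (covers 3 new) → pick Flint (covers 2 new) → pick Delta (covers 1 new). Total picks: 4.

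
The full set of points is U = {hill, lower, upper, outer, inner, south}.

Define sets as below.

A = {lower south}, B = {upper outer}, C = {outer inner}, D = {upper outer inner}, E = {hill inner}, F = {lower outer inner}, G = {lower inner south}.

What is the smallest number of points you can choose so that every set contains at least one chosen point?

The 3 points {hill, outer, south} hit every set.
The sets A, B, E are pairwise disjoint, so any hitting set needs a separate point for each — at least 3. Hence 3 is optimal.

3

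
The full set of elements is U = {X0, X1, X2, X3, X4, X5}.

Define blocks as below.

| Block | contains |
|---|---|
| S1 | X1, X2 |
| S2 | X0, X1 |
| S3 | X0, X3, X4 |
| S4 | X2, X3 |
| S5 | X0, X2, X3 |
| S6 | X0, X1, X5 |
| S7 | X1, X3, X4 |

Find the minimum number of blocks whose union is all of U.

Take {S1, S3, S6}. Their union is {X0, X1, X2, X3, X4, X5}, which is all 6 elements.
Only S6 contains X5, so S6 is forced; the remaining 3 elements need at least 2 more blocks (each remaining block adds at most 2) — so at least 3 blocks are needed, and 3 is optimal.

3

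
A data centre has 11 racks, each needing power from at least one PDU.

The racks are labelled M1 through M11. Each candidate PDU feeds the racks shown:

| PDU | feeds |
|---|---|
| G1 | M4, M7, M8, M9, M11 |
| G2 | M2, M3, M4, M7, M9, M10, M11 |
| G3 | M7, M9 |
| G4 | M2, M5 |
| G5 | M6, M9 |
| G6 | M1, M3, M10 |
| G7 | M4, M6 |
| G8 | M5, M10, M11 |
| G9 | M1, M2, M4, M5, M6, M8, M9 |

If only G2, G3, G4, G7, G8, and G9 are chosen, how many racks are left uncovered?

Union of G2, G3, G4, G7, G8, G9 = {M1, M2, M3, M4, M5, M6, M7, M8, M9, M10, M11} — that's every rack, so 0 are uncovered.

0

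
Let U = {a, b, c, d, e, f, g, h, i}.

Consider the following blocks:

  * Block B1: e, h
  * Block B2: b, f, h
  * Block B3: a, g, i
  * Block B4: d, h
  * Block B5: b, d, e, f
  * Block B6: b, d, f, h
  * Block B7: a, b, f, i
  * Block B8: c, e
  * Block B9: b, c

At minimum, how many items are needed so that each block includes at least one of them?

4

T = {a, b, e, h} meets every block (each contains at least one member of T), and |T| = 4.
No choice of 3 items meets every block, so 4 is the minimum.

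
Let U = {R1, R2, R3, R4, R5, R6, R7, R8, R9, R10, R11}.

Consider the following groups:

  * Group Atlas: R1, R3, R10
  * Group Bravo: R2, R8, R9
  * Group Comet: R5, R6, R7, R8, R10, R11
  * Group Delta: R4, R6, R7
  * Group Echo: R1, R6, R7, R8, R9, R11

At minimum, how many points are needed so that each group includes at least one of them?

3

H = {R3, R4, R8} meets every group (each contains at least one member of H), and |H| = 3.
The groups Atlas, Bravo, Delta are pairwise disjoint, so any hitting set needs a separate point for each — at least 3. Hence 3 is optimal.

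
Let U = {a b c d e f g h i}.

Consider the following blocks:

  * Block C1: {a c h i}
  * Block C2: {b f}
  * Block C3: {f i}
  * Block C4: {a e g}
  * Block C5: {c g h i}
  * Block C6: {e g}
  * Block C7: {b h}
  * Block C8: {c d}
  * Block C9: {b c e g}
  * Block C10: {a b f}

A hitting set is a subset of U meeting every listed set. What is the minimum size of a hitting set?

4

The 4 points {b, c, e, i} hit every block.
The blocks C3, C4, C7, C8 are pairwise disjoint, so any hitting set needs a separate point for each — at least 4. Hence 4 is optimal.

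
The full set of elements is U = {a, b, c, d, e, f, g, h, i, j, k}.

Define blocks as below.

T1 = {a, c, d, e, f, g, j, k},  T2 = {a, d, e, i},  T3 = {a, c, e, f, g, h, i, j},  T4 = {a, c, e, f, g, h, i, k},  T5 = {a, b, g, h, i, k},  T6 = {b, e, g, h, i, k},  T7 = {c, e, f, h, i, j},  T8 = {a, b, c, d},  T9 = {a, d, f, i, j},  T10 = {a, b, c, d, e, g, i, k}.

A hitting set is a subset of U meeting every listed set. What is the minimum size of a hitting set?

The 2 elements {d, h} hit every block.
No single element lies in every block, so at least 2 are needed and 2 is optimal.

2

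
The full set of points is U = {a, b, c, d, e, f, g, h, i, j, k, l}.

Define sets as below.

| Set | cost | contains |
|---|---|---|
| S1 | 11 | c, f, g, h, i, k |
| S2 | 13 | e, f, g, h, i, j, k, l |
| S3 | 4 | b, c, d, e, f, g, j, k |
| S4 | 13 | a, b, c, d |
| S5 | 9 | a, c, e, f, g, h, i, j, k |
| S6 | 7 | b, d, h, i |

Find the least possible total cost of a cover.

26

S2, S3, S5 together cover every point (S2 ∪ S3 ∪ S5 = {a, b, c, d, e, f, g, h, i, j, k, l}); total cost 13 + 4 + 9 = 26.
No covering selection has total cost below 26.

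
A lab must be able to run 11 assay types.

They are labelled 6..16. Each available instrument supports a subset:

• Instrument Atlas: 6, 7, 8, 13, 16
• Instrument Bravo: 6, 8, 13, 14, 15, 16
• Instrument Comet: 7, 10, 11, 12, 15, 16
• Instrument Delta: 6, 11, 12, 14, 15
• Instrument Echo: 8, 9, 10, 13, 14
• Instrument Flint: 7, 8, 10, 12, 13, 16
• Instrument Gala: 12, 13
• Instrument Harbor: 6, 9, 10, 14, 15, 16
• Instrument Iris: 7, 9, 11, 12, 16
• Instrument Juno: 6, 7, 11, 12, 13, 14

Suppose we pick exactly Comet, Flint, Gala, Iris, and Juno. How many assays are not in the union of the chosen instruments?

0

Union of Comet, Flint, Gala, Iris, Juno = {6, 7, 8, 9, 10, 11, 12, 13, 14, 15, 16} — that's every assay, so 0 are uncovered.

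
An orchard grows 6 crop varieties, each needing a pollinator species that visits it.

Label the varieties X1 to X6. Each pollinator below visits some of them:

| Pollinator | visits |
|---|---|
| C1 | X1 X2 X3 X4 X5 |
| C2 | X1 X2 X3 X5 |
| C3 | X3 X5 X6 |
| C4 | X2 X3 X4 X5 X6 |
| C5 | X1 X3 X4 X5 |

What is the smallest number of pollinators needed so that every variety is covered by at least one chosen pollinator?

2

Take {C1, C3}. Their union is {X1, X2, X3, X4, X5, X6}, which is all 6 varieties.
No single pollinator has all 6 varieties (the largest, C1, has 5), so 2 is optimal.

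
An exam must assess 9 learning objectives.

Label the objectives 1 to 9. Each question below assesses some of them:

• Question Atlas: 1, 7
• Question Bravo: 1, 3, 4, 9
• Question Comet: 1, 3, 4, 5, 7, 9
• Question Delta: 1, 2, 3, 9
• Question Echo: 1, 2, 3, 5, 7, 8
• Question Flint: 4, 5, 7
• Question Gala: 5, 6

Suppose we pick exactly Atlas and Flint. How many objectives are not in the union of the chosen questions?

Union of Atlas, Flint = {1, 4, 5, 7}.
Not covered: 2, 3, 6, 8, 9 — 5 objectives.

5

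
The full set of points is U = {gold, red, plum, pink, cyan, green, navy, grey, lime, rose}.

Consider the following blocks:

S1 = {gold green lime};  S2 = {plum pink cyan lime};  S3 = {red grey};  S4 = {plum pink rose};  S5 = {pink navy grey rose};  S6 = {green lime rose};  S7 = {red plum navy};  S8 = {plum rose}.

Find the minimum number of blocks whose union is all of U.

4

Take {S1, S2, S5, S7}. Their union is {gold, red, plum, pink, cyan, green, navy, grey, lime, rose}, which is all 10 points.
No 3 of the 8 blocks cover everything (all 56 combinations miss at least one point), so 4 is optimal.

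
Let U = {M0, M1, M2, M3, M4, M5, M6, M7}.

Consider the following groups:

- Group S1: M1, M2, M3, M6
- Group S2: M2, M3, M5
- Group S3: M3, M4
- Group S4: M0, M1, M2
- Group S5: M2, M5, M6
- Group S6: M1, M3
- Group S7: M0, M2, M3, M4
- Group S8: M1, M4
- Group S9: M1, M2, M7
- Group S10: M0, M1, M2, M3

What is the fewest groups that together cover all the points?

S5 and S7 and S9 together: S5 ∪ S7 ∪ S9 = {M0, M1, M2, M3, M4, M5, M6, M7} — every point is covered.
Only S9 contains M7, so S9 is forced; the remaining 5 points need at least 2 more groups (each remaining group adds at most 3) — so at least 3 groups are needed, and 3 is optimal.

3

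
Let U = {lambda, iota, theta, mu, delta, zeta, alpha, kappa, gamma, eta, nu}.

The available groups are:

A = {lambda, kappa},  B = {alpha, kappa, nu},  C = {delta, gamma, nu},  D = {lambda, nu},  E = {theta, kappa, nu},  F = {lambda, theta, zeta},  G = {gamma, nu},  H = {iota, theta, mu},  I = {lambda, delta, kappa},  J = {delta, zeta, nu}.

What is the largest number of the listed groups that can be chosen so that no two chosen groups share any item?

3

A, G, H are pairwise disjoint (A={lambda,kappa}; G={gamma,nu}; H={iota,theta,mu}).
Every remaining group overlaps one of these, and no 4 of the listed groups are pairwise disjoint, so 3 is the maximum.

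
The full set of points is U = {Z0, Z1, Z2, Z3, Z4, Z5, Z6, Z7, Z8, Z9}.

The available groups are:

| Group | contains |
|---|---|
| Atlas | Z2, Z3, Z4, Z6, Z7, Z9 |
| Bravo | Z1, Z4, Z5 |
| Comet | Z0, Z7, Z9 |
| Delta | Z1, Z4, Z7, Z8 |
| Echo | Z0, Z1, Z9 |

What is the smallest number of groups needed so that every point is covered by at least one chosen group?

Take {Atlas, Bravo, Comet, Delta}. Their union is {Z0, Z1, Z2, Z3, Z4, Z5, Z6, Z7, Z8, Z9}, which is all 10 points.
No 3 of the 5 groups cover everything (all 10 combinations miss at least one point), so 4 is optimal.

4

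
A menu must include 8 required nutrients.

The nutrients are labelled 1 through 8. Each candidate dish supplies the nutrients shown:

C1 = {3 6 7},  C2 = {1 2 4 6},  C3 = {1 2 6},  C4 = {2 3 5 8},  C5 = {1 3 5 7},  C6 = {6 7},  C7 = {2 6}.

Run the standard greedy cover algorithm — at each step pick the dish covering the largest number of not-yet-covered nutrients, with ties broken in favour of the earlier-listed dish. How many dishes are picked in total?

Greedy: pick C2 (covers 4 new) → pick C4 (covers 3 new) → pick C1 (covers 1 new). Total picks: 3.

3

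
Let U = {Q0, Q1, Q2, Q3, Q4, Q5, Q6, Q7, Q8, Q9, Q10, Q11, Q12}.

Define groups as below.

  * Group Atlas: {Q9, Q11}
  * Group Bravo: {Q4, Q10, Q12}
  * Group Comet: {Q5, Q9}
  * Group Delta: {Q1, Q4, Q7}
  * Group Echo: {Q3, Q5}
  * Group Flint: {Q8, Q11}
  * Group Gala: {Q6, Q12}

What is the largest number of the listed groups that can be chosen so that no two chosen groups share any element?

Delta, Echo, Flint, Gala are pairwise disjoint (Delta={Q1,Q4,Q7}; Echo={Q3,Q5}; Flint={Q8,Q11}; Gala={Q6,Q12}).
Every remaining group overlaps one of these, and no 5 of the listed groups are pairwise disjoint, so 4 is the maximum.

4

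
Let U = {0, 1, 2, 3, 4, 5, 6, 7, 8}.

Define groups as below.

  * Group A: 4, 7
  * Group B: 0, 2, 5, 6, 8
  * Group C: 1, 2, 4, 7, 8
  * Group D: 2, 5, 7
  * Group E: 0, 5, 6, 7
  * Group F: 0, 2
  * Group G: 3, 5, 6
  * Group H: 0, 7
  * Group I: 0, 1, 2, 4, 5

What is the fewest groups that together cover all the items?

3

C, F, and G cover everything between them: the union {0, 1, 2, 3, 4, 5, 6, 7, 8} is all of U.
Only G contains 3, so G is forced; the remaining 6 items need at least 2 more groups (each remaining group adds at most 5) — so at least 3 groups are needed, and 3 is optimal.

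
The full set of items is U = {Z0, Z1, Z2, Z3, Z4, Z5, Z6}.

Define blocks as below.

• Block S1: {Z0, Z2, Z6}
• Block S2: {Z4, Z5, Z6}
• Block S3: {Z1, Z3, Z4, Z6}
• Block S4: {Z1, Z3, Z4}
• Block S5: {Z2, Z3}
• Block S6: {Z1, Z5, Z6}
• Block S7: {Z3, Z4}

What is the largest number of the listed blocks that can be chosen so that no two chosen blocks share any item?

S2, S5 are pairwise disjoint (S2={Z4,Z5,Z6}; S5={Z2,Z3}).
Every remaining block overlaps one of these, and no 3 of the listed blocks are pairwise disjoint, so 2 is the maximum.

2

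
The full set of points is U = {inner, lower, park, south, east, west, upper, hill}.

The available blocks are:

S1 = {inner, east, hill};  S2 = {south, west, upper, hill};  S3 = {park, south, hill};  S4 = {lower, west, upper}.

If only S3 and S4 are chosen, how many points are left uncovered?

2

Union of S3, S4 = {lower, park, south, west, upper, hill}.
Not covered: inner, east — 2 points.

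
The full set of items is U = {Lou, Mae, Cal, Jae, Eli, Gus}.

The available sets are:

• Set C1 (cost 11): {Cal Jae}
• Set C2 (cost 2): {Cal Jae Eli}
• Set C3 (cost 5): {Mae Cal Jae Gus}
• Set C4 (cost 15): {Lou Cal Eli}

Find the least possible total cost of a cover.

C3, C4 together cover every item (C3 ∪ C4 = {Lou, Mae, Cal, Jae, Eli, Gus}); total cost 5 + 15 = 20.
The greedy pick C2, C3, C4 costs 22; no covering selection beats 20.

20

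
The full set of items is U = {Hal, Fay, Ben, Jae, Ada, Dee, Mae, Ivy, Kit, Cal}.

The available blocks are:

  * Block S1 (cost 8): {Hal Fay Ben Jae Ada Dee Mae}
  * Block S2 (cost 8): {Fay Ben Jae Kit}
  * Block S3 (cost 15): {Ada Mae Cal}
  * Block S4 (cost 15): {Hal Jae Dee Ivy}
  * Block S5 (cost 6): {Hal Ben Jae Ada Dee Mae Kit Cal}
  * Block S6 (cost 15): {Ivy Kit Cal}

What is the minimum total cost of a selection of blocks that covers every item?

S1, S6 together cover every item (S1 ∪ S6 = {Hal, Fay, Ben, Jae, Ada, Dee, Mae, Ivy, Kit, Cal}); total cost 8 + 15 = 23.
The greedy pick S5, S1, S4 costs 29; no covering selection beats 23.

23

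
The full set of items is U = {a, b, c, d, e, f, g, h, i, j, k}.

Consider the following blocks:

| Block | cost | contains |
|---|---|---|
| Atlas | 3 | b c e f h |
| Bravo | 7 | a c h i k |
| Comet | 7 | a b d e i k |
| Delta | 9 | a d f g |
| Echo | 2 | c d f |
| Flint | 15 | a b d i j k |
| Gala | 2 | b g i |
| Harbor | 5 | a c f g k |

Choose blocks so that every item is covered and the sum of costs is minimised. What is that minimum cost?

20

Atlas, Flint, Gala together cover every item (Atlas ∪ Flint ∪ Gala = {a, b, c, d, e, f, g, h, i, j, k}); total cost 3 + 15 + 2 = 20.
The greedy pick Atlas, Gala, Echo, Harbor, Flint costs 27; no covering selection beats 20.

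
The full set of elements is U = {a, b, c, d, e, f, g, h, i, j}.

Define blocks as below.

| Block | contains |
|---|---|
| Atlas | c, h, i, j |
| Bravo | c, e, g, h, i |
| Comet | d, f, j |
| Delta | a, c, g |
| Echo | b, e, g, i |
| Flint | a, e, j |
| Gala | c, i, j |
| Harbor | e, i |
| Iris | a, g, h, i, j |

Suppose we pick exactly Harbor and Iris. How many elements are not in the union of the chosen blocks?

4

Union of Harbor, Iris = {a, e, g, h, i, j}.
Not covered: b, c, d, f — 4 elements.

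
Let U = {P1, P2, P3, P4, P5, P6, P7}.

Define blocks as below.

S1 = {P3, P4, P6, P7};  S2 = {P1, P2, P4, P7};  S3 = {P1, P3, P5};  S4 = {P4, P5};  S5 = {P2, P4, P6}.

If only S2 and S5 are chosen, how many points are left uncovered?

2

Union of S2, S5 = {P1, P2, P4, P6, P7}.
Not covered: P3, P5 — 2 points.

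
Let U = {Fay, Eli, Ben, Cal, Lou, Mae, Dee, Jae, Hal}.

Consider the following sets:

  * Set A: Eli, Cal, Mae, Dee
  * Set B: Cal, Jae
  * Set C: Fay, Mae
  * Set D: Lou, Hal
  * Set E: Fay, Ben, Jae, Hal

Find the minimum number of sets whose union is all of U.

3

A, D, and E cover everything between them: the union {Fay, Eli, Ben, Cal, Lou, Mae, Dee, Jae, Hal} is all of U.
Each set has at most 4 items, and 2·4 = 8 < 9 — so at least 3 sets are needed, and 3 is optimal.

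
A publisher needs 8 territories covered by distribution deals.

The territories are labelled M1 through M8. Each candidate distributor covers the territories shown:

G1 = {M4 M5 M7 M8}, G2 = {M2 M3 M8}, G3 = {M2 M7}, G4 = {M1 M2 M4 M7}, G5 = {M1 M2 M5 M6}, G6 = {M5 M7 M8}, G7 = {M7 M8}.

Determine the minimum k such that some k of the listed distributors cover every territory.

3

Take {G1, G2, G5}. Their union is {M1, M2, M3, M4, M5, M6, M7, M8}, which is all 8 territories.
Only G2 contains M3, so G2 is forced; the remaining 5 territories need at least 2 more distributors (each remaining distributor adds at most 3) — so at least 3 distributors are needed, and 3 is optimal.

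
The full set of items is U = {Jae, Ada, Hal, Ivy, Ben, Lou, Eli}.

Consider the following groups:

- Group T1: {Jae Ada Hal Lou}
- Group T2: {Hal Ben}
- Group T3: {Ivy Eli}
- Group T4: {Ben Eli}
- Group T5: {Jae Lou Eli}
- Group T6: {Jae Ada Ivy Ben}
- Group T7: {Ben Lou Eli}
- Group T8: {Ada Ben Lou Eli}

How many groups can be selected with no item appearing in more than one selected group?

T2, T5 are pairwise disjoint (T2={Hal,Ben}; T5={Jae,Lou,Eli}).
Every remaining group overlaps one of these, and no 3 of the listed groups are pairwise disjoint, so 2 is the maximum.

2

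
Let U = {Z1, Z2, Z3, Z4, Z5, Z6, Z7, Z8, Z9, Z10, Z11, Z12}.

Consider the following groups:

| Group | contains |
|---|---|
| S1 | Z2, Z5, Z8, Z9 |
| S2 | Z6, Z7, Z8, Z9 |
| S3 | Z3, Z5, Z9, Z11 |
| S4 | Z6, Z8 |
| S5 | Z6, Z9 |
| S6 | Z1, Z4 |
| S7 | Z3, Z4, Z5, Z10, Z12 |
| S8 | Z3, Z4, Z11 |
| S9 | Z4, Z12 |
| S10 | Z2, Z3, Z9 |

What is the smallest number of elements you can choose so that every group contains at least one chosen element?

3

The 3 elements {Z4, Z8, Z9} hit every group.
The groups S3, S4, S6 are pairwise disjoint, so any hitting set needs a separate element for each — at least 3. Hence 3 is optimal.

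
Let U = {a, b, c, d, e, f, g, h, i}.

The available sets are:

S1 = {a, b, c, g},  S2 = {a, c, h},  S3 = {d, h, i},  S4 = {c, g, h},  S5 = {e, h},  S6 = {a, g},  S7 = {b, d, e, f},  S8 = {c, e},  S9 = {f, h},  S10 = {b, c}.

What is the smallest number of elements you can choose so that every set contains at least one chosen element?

Take T = {a, c, f, h}. Each listed set contains at least one of these, so T is a hitting set of size 4.
No choice of 3 elements meets every set, so 4 is the minimum.

4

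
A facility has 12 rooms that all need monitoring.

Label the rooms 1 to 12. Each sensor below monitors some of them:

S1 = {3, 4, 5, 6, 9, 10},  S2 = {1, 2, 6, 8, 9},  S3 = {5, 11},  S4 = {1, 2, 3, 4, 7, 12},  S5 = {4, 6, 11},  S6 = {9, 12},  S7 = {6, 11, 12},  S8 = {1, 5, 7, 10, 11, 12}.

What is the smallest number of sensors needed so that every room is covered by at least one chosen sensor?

S2 and S4 and S8 together: S2 ∪ S4 ∪ S8 = {1, 2, 3, 4, 5, 6, 7, 8, 9, 10, 11, 12} — every room is covered.
Only S2 contains 8, so S2 is forced; the remaining 7 rooms need at least 2 more sensors (each remaining sensor adds at most 5) — so at least 3 sensors are needed, and 3 is optimal.

3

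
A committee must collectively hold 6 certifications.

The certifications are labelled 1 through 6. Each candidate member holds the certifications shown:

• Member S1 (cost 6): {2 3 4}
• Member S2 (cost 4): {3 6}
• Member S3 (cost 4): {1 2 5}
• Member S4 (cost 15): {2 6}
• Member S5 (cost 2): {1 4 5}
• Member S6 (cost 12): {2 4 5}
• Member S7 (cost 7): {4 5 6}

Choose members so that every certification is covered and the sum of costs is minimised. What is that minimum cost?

10

S2, S3, S5 together cover every certification (S2 ∪ S3 ∪ S5 = {1, 2, 3, 4, 5, 6}); total cost 4 + 4 + 2 = 10.
No covering selection has total cost below 10.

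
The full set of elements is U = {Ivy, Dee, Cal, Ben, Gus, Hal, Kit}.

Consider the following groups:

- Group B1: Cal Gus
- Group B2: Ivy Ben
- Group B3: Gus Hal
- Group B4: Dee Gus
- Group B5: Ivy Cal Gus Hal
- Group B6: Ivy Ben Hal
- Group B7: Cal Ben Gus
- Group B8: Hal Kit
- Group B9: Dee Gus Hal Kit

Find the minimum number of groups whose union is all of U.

B1 and B2 and B9 together: B1 ∪ B2 ∪ B9 = {Ivy, Dee, Cal, Ben, Gus, Hal, Kit} — every element is covered.
No 2 of the 9 groups cover everything (all 36 combinations miss at least one element), so 3 is optimal.

3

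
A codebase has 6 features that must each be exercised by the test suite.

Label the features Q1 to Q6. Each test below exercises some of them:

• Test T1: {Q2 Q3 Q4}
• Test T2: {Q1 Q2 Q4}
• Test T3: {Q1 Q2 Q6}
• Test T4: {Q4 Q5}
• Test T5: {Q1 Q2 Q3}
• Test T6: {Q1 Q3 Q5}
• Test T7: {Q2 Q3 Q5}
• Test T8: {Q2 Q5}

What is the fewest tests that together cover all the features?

Take {T1, T3, T8}. Their union is {Q1, Q2, Q3, Q4, Q5, Q6}, which is all 6 features.
Only T3 contains Q6, so T3 is forced; the remaining 3 features need at least 2 more tests (each remaining test adds at most 2) — so at least 3 tests are needed, and 3 is optimal.

3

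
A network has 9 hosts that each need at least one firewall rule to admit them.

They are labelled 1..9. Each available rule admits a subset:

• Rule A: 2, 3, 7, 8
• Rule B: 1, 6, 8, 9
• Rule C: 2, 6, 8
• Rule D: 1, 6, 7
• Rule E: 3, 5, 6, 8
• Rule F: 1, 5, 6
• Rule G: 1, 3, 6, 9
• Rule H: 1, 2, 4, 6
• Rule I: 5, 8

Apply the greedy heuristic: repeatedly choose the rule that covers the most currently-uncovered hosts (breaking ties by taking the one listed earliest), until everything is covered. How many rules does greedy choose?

4

Greedy: pick A (covers 4 new) → pick B (covers 3 new) → pick E (covers 1 new) → pick H (covers 1 new). Total picks: 4.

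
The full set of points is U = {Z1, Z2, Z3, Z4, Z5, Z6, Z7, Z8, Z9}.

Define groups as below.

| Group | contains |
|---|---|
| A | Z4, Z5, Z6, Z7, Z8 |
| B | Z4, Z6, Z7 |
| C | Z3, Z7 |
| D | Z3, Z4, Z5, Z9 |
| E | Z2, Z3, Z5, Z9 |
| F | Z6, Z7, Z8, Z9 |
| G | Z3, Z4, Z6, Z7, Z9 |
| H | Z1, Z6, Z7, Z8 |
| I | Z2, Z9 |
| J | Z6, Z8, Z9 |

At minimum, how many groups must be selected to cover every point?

D, H, and I cover everything between them: the union {Z1, Z2, Z3, Z4, Z5, Z6, Z7, Z8, Z9} is all of U.
Only H contains Z1, so H is forced; the remaining 5 points need at least 2 more groups (each remaining group adds at most 4) — so at least 3 groups are needed, and 3 is optimal.

3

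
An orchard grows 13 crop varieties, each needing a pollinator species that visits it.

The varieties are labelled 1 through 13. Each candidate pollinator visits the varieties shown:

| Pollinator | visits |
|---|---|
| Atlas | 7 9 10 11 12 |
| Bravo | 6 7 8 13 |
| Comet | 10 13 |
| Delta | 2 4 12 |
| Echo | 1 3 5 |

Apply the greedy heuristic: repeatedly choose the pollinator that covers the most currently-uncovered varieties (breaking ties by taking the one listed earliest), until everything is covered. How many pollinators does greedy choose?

Greedy: pick Atlas (covers 5 new) → pick Bravo (covers 3 new) → pick Echo (covers 3 new) → pick Delta (covers 2 new). Total picks: 4.

4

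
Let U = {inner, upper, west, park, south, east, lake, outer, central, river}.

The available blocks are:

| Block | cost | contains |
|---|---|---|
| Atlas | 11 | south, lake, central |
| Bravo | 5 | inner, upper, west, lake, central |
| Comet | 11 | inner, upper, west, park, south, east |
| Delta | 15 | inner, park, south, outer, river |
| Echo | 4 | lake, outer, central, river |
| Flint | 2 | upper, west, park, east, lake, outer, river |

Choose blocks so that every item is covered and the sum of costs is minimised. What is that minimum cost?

Comet, Echo together cover every item (Comet ∪ Echo = {inner, upper, west, park, south, east, lake, outer, central, river}); total cost 11 + 4 = 15.
The greedy pick Flint, Bravo, Atlas costs 18; no covering selection beats 15.

15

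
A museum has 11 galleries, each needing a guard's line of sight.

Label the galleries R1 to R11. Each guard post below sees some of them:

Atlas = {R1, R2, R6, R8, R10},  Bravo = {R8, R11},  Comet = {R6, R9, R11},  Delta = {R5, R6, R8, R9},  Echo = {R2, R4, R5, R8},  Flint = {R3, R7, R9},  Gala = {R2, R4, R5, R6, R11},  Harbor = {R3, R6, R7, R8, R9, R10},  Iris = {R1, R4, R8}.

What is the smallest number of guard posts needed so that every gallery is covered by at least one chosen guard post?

Atlas and Flint and Gala together: Atlas ∪ Flint ∪ Gala = {R1, R2, R3, R4, R5, R6, R7, R8, R9, R10, R11} — every gallery is covered.
No 2 of the 9 guard posts cover everything (all 36 combinations miss at least one gallery), so 3 is optimal.

3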